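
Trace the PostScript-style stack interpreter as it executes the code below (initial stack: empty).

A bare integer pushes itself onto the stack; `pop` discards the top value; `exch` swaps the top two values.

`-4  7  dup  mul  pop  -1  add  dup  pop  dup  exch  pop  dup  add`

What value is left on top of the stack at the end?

-10

-4   → [-4]
7    → [-4, 7]
dup  → [-4, 7, 7]
mul  → [-4, 49]
pop  → [-4]
-1   → [-4, -1]
add  → [-5]
dup  → [-5, -5]
pop  → [-5]
dup  → [-5, -5]
exch → [-5, -5]
pop  → [-5]
dup  → [-5, -5]
add  → [-10]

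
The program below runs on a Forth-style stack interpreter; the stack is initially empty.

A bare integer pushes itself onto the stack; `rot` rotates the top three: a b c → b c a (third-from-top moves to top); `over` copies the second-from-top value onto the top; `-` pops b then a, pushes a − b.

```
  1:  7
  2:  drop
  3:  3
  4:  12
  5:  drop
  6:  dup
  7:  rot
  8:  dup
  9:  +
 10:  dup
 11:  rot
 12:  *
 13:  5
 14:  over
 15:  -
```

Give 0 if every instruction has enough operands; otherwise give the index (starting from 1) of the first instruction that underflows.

7

7    : [7]
drop : []
3    : [3]
12   : [3, 12]
drop : [3]
dup  : [3, 3]
rot  — needs 3 operands, stack has 2 → underflow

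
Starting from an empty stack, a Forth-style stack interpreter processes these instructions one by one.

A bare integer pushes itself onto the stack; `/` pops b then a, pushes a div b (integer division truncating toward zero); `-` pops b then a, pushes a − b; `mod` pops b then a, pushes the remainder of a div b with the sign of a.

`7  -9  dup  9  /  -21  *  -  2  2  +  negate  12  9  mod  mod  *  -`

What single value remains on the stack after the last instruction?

-23

7      -> [7]
-9     -> [7, -9]
dup    -> [7, -9, -9]
9      -> [7, -9, -9, 9]
/      -> [7, -9, -1]
-21    -> [7, -9, -1, -21]
*      -> [7, -9, 21]
-      -> [7, -30]
2      -> [7, -30, 2]
2      -> [7, -30, 2, 2]
+      -> [7, -30, 4]
negate -> [7, -30, -4]
12     -> [7, -30, -4, 12]
9      -> [7, -30, -4, 12, 9]
mod    -> [7, -30, -4, 3]
mod    -> [7, -30, -1]
*      -> [7, 30]
-      -> [-23]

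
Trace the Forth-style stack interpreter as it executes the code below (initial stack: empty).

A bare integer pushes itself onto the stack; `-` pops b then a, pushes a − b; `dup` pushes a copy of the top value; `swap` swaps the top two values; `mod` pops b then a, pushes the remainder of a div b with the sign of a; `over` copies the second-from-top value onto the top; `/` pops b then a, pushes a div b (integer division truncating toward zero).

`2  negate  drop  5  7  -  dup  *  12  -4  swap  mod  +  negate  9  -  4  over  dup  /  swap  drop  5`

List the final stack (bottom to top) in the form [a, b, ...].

2       2
negate  -2
drop    (empty)
5       5
7       5 7
-       -2
dup     -2 -2
*       4
12      4 12
-4      4 12 -4
swap    4 -4 12
mod     4 -4
+       0
negate  0
9       0 9
-       -9
4       -9 4
over    -9 4 -9
dup     -9 4 -9 -9
/       -9 4 1
swap    -9 1 4
drop    -9 1
5       -9 1 5

[-9, 1, 5]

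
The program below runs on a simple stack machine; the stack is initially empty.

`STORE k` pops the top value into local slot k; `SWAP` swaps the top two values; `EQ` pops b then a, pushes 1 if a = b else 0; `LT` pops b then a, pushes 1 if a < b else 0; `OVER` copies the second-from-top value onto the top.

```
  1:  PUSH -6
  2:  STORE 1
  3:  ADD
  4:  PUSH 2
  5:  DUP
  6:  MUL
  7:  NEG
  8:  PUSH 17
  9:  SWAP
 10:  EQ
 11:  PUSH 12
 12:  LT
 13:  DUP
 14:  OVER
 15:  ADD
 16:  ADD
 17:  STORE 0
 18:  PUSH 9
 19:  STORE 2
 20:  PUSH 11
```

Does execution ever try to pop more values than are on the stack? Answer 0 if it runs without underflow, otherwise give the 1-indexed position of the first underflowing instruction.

3

PUSH -6 → [-6]
STORE 1 → []
ADD  — needs 2 operands, stack has 0 → underflow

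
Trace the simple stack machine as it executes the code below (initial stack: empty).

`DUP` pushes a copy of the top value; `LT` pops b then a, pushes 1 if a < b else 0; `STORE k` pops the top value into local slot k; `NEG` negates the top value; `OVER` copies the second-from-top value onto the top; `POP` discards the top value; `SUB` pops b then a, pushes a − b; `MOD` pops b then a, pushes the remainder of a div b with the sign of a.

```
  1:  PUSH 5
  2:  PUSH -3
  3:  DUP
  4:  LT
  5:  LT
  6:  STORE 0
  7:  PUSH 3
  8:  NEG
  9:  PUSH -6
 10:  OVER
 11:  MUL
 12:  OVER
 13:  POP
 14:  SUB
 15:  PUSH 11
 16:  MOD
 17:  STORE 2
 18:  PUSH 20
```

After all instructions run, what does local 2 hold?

-10

PUSH 5  → 5
PUSH -3 → 5 -3
DUP     → 5 -3 -3
LT      → 5 0
LT      → 0
STORE 0 → (empty)
PUSH 3  → 3
NEG     → -3
PUSH -6 → -3 -6
OVER    → -3 -6 -3
MUL     → -3 18
OVER    → -3 18 -3
POP     → -3 18
SUB     → -21
PUSH 11 → -21 11
MOD     → -10
STORE 2 → (empty)
PUSH 20 → 20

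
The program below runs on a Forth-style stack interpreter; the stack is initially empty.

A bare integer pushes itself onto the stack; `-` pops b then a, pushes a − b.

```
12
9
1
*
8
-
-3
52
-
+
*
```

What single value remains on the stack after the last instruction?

-648

12 -> 12
9  -> 12 9
1  -> 12 9 1
*  -> 12 9
8  -> 12 9 8
-  -> 12 1
-3 -> 12 1 -3
52 -> 12 1 -3 52
-  -> 12 1 -55
+  -> 12 -54
*  -> -648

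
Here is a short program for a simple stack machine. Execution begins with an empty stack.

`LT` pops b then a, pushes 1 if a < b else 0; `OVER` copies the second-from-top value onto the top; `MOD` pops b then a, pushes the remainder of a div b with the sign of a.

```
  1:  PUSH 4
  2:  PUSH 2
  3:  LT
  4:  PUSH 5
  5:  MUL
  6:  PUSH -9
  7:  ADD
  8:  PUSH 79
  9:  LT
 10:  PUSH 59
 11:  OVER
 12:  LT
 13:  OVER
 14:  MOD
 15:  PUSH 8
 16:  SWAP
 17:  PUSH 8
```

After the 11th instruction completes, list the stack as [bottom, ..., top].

[1, 59, 1]

PUSH 4  -> 4
PUSH 2  -> 4 2
LT      -> 0
PUSH 5  -> 0 5
MUL     -> 0
PUSH -9 -> 0 -9
ADD     -> -9
PUSH 79 -> -9 79
LT      -> 1
PUSH 59 -> 1 59
OVER    -> 1 59 1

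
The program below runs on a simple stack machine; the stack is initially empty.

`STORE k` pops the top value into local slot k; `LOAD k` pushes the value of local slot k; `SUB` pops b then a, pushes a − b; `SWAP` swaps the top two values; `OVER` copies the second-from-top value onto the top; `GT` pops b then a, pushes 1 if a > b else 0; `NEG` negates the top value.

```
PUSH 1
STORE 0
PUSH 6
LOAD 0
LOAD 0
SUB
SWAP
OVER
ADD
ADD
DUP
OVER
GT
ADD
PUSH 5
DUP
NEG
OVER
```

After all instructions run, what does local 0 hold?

PUSH 1   1
STORE 0  (empty)
PUSH 6   6
LOAD 0   6 1
LOAD 0   6 1 1
SUB      6 0
SWAP     0 6
OVER     0 6 0
ADD      0 6
ADD      6
DUP      6 6
OVER     6 6 6
GT       6 0
ADD      6
PUSH 5   6 5
DUP      6 5 5
NEG      6 5 -5
OVER     6 5 -5 5

1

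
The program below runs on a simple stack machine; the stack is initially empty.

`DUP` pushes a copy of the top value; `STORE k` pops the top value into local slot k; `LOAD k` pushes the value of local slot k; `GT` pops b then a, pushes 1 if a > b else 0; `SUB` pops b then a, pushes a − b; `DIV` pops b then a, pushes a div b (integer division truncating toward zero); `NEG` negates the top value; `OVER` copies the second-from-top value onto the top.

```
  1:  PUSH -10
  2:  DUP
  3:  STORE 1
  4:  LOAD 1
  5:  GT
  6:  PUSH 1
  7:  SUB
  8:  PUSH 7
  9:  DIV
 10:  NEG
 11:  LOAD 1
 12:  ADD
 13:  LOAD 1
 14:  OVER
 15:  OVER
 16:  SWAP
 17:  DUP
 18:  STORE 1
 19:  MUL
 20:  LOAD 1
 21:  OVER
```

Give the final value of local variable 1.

-10

PUSH -10 → -10
DUP      → -10 -10
STORE 1  → -10
LOAD 1   → -10 -10
GT       → 0
PUSH 1   → 0 1
SUB      → -1
PUSH 7   → -1 7
DIV      → 0
NEG      → 0
LOAD 1   → 0 -10
ADD      → -10
LOAD 1   → -10 -10
OVER     → -10 -10 -10
OVER     → -10 -10 -10 -10
SWAP     → -10 -10 -10 -10
DUP      → -10 -10 -10 -10 -10
STORE 1  → -10 -10 -10 -10
MUL      → -10 -10 100
LOAD 1   → -10 -10 100 -10
OVER     → -10 -10 100 -10 100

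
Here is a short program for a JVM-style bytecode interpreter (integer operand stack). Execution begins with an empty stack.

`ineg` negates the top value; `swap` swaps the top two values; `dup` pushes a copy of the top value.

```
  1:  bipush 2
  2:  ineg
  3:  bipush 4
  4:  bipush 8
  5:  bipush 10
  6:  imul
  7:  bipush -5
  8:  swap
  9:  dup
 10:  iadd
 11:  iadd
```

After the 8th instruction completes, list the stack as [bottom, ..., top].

[-2, 4, -5, 80]

bipush 2  : 2
ineg      : -2
bipush 4  : -2 4
bipush 8  : -2 4 8
bipush 10 : -2 4 8 10
imul      : -2 4 80
bipush -5 : -2 4 80 -5
swap      : -2 4 -5 80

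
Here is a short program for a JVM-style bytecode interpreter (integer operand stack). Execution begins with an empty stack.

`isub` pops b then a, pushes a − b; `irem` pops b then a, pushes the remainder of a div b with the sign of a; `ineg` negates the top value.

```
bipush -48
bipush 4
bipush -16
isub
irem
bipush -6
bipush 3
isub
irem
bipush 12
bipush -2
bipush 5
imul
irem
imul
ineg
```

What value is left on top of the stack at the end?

bipush -48 -> [-48]
bipush 4   -> [-48, 4]
bipush -16 -> [-48, 4, -16]
isub       -> [-48, 20]
irem       -> [-8]
bipush -6  -> [-8, -6]
bipush 3   -> [-8, -6, 3]
isub       -> [-8, -9]
irem       -> [-8]
bipush 12  -> [-8, 12]
bipush -2  -> [-8, 12, -2]
bipush 5   -> [-8, 12, -2, 5]
imul       -> [-8, 12, -10]
irem       -> [-8, 2]
imul       -> [-16]
ineg       -> [16]

16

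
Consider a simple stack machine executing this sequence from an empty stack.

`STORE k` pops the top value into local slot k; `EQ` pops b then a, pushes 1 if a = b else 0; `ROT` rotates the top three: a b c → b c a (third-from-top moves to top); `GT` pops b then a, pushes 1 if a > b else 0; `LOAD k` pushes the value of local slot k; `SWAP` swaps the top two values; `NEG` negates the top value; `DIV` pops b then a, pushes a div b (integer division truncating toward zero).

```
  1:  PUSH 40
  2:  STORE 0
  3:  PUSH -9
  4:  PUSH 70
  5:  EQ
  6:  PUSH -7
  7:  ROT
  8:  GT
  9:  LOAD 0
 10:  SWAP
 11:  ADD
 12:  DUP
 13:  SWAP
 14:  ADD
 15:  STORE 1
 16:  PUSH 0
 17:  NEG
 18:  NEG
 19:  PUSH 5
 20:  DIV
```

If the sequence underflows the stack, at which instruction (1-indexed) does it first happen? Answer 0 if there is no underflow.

PUSH 40 → 40
STORE 0 → (empty)
PUSH -9 → -9
PUSH 70 → -9 70
EQ      → 0
PUSH -7 → 0 -7
ROT  — needs 3 operands, stack has 2 → underflow

7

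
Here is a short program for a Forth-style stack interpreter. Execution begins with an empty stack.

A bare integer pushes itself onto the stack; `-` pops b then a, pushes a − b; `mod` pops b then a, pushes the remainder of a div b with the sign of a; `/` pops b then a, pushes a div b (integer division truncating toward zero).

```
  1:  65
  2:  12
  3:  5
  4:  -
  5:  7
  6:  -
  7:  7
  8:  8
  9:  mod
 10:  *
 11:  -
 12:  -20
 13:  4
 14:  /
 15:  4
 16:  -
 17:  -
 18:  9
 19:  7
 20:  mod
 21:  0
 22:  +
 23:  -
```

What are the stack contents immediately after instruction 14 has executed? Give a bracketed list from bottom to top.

[65, -5]

65   [65]
12   [65, 12]
5    [65, 12, 5]
-    [65, 7]
7    [65, 7, 7]
-    [65, 0]
7    [65, 0, 7]
8    [65, 0, 7, 8]
mod  [65, 0, 7]
*    [65, 0]
-    [65]
-20  [65, -20]
4    [65, -20, 4]
/    [65, -5]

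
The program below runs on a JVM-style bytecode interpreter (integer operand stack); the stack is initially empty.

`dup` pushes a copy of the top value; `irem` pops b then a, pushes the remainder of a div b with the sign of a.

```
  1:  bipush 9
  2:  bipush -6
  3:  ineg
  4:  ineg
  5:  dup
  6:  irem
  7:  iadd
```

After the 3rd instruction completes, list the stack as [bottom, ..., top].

[9, 6]

bipush 9  : [9]
bipush -6 : [9, -6]
ineg      : [9, 6]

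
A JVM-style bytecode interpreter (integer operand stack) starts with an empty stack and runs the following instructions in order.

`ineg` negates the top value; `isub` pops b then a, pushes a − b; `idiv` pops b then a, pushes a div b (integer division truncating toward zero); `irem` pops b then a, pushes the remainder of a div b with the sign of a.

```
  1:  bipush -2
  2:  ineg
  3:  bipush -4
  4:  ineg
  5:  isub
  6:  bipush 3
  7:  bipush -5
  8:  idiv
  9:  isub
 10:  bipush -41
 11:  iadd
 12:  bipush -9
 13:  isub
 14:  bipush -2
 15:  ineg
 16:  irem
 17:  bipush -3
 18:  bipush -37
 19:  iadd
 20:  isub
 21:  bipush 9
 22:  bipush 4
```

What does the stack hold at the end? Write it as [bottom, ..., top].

[40, 9, 4]

bipush -2  → -2
ineg       → 2
bipush -4  → 2 -4
ineg       → 2 4
isub       → -2
bipush 3   → -2 3
bipush -5  → -2 3 -5
idiv       → -2 0
isub       → -2
bipush -41 → -2 -41
iadd       → -43
bipush -9  → -43 -9
isub       → -34
bipush -2  → -34 -2
ineg       → -34 2
irem       → 0
bipush -3  → 0 -3
bipush -37 → 0 -3 -37
iadd       → 0 -40
isub       → 40
bipush 9   → 40 9
bipush 4   → 40 9 4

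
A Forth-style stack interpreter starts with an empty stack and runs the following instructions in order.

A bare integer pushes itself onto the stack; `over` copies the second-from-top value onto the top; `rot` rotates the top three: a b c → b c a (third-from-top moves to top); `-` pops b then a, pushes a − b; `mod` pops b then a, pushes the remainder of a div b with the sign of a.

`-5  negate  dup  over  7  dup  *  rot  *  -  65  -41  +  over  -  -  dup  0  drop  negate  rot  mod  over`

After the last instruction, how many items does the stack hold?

3

-5     → -5
negate → 5
dup    → 5 5
over   → 5 5 5
7      → 5 5 5 7
dup    → 5 5 5 7 7
*      → 5 5 5 49
rot    → 5 5 49 5
*      → 5 5 245
-      → 5 -240
65     → 5 -240 65
-41    → 5 -240 65 -41
+      → 5 -240 24
over   → 5 -240 24 -240
-      → 5 -240 264
-      → 5 -504
dup    → 5 -504 -504
0      → 5 -504 -504 0
drop   → 5 -504 -504
negate → 5 -504 504
rot    → -504 504 5
mod    → -504 4
over   → -504 4 -504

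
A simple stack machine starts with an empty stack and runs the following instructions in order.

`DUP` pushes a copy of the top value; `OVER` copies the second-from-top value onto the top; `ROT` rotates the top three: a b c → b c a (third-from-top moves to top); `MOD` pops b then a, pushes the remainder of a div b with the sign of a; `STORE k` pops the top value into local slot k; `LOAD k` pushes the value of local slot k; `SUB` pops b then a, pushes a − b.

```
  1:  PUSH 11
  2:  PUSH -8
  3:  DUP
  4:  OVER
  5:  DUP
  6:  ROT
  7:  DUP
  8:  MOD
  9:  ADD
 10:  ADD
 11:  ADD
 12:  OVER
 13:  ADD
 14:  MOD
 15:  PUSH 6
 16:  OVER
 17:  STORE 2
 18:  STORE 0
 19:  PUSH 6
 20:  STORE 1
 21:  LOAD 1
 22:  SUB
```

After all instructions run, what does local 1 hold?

PUSH 11 → [11]
PUSH -8 → [11, -8]
DUP     → [11, -8, -8]
OVER    → [11, -8, -8, -8]
DUP     → [11, -8, -8, -8, -8]
ROT     → [11, -8, -8, -8, -8]
DUP     → [11, -8, -8, -8, -8, -8]
MOD     → [11, -8, -8, -8, 0]
ADD     → [11, -8, -8, -8]
ADD     → [11, -8, -16]
ADD     → [11, -24]
OVER    → [11, -24, 11]
ADD     → [11, -13]
MOD     → [11]
PUSH 6  → [11, 6]
OVER    → [11, 6, 11]
STORE 2 → [11, 6]
STORE 0 → [11]
PUSH 6  → [11, 6]
STORE 1 → [11]
LOAD 1  → [11, 6]
SUB     → [5]

6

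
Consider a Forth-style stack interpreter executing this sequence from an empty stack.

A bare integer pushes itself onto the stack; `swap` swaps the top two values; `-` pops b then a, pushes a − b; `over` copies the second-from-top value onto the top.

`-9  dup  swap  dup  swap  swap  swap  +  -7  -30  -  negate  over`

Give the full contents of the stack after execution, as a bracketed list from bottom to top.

-9      [-9]
dup     [-9, -9]
swap    [-9, -9]
dup     [-9, -9, -9]
swap    [-9, -9, -9]
swap    [-9, -9, -9]
swap    [-9, -9, -9]
+       [-9, -18]
-7      [-9, -18, -7]
-30     [-9, -18, -7, -30]
-       [-9, -18, 23]
negate  [-9, -18, -23]
over    [-9, -18, -23, -18]

[-9, -18, -23, -18]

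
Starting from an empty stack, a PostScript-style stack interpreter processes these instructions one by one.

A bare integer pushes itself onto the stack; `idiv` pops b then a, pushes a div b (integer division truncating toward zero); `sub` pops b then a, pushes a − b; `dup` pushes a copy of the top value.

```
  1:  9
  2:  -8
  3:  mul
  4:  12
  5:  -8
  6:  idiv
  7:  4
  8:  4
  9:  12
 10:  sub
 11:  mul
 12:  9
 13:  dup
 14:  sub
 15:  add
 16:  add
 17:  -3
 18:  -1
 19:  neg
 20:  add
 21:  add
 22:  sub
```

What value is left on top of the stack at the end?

9    : [9]
-8   : [9, -8]
mul  : [-72]
12   : [-72, 12]
-8   : [-72, 12, -8]
idiv : [-72, -1]
4    : [-72, -1, 4]
4    : [-72, -1, 4, 4]
12   : [-72, -1, 4, 4, 12]
sub  : [-72, -1, 4, -8]
mul  : [-72, -1, -32]
9    : [-72, -1, -32, 9]
dup  : [-72, -1, -32, 9, 9]
sub  : [-72, -1, -32, 0]
add  : [-72, -1, -32]
add  : [-72, -33]
-3   : [-72, -33, -3]
-1   : [-72, -33, -3, -1]
neg  : [-72, -33, -3, 1]
add  : [-72, -33, -2]
add  : [-72, -35]
sub  : [-37]

-37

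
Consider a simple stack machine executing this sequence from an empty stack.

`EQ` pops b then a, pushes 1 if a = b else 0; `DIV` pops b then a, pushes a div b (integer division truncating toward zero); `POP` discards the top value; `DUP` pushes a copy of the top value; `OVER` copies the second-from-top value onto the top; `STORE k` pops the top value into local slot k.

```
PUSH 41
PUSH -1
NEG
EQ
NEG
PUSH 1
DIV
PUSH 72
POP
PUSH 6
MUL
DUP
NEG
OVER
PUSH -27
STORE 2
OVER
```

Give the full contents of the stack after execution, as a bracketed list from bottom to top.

[0, 0, 0, 0]

PUSH 41   [41]
PUSH -1   [41, -1]
NEG       [41, 1]
EQ        [0]
NEG       [0]
PUSH 1    [0, 1]
DIV       [0]
PUSH 72   [0, 72]
POP       [0]
PUSH 6    [0, 6]
MUL       [0]
DUP       [0, 0]
NEG       [0, 0]
OVER      [0, 0, 0]
PUSH -27  [0, 0, 0, -27]
STORE 2   [0, 0, 0]
OVER      [0, 0, 0, 0]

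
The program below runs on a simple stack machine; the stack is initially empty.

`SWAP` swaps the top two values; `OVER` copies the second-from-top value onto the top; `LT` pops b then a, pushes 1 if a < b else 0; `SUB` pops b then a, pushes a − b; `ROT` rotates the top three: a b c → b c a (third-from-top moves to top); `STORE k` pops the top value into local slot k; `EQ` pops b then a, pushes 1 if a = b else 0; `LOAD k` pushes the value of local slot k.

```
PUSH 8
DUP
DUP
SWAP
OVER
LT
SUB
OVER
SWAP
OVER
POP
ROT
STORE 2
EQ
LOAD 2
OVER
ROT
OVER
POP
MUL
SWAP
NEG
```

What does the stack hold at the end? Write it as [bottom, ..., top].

[1, -8]

PUSH 8  : 8
DUP     : 8 8
DUP     : 8 8 8
SWAP    : 8 8 8
OVER    : 8 8 8 8
LT      : 8 8 0
SUB     : 8 8
OVER    : 8 8 8
SWAP    : 8 8 8
OVER    : 8 8 8 8
POP     : 8 8 8
ROT     : 8 8 8
STORE 2 : 8 8
EQ      : 1
LOAD 2  : 1 8
OVER    : 1 8 1
ROT     : 8 1 1
OVER    : 8 1 1 1
POP     : 8 1 1
MUL     : 8 1
SWAP    : 1 8
NEG     : 1 -8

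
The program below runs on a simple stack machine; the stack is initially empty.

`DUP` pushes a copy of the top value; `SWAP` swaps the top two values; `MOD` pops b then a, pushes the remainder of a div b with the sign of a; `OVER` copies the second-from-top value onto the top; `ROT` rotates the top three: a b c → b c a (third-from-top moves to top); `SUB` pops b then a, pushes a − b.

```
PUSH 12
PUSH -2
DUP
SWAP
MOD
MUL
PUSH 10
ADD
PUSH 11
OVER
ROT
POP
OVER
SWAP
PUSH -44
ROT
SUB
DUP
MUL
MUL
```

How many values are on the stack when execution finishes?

PUSH 12  → 12
PUSH -2  → 12 -2
DUP      → 12 -2 -2
SWAP     → 12 -2 -2
MOD      → 12 0
MUL      → 0
PUSH 10  → 0 10
ADD      → 10
PUSH 11  → 10 11
OVER     → 10 11 10
ROT      → 11 10 10
POP      → 11 10
OVER     → 11 10 11
SWAP     → 11 11 10
PUSH -44 → 11 11 10 -44
ROT      → 11 10 -44 11
SUB      → 11 10 -55
DUP      → 11 10 -55 -55
MUL      → 11 10 3025
MUL      → 11 30250

2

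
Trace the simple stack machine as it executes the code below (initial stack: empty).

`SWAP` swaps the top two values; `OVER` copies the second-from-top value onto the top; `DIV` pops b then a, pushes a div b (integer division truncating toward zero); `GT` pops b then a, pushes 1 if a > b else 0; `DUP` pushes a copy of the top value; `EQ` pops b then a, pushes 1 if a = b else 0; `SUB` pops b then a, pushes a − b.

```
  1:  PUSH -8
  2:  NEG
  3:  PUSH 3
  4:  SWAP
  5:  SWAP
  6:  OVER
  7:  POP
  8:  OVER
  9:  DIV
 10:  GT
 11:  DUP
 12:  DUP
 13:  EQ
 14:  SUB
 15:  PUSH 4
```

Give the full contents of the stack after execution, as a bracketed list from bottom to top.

PUSH -8 -> -8
NEG     -> 8
PUSH 3  -> 8 3
SWAP    -> 3 8
SWAP    -> 8 3
OVER    -> 8 3 8
POP     -> 8 3
OVER    -> 8 3 8
DIV     -> 8 0
GT      -> 1
DUP     -> 1 1
DUP     -> 1 1 1
EQ      -> 1 1
SUB     -> 0
PUSH 4  -> 0 4

[0, 4]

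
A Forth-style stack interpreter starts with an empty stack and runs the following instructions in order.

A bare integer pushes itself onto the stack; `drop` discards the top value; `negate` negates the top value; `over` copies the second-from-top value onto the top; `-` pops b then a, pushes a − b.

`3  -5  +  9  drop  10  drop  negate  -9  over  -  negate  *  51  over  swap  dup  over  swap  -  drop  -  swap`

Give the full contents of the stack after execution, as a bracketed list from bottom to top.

3      : [3]
-5     : [3, -5]
+      : [-2]
9      : [-2, 9]
drop   : [-2]
10     : [-2, 10]
drop   : [-2]
negate : [2]
-9     : [2, -9]
over   : [2, -9, 2]
-      : [2, -11]
negate : [2, 11]
*      : [22]
51     : [22, 51]
over   : [22, 51, 22]
swap   : [22, 22, 51]
dup    : [22, 22, 51, 51]
over   : [22, 22, 51, 51, 51]
swap   : [22, 22, 51, 51, 51]
-      : [22, 22, 51, 0]
drop   : [22, 22, 51]
-      : [22, -29]
swap   : [-29, 22]

[-29, 22]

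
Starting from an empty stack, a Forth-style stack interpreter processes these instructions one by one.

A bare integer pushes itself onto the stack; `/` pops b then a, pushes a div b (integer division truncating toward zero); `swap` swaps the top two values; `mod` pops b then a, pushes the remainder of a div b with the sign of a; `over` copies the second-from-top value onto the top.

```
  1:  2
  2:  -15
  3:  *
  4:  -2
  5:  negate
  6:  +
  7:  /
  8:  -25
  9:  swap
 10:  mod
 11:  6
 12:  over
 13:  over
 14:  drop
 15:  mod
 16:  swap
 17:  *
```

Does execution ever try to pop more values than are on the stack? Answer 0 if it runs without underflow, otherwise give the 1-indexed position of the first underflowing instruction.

7

2      → 2
-15    → 2 -15
*      → -30
-2     → -30 -2
negate → -30 2
+      → -28
/  — needs 2 operands, stack has 1 → underflow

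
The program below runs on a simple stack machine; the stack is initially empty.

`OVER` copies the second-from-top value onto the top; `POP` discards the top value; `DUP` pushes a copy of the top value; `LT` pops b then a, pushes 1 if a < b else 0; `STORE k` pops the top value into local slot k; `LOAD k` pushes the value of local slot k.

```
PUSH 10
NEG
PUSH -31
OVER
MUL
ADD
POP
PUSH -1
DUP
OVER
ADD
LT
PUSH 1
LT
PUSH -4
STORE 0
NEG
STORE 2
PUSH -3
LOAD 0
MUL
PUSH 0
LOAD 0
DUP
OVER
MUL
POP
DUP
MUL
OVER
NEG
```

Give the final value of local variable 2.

-1

PUSH 10  : 10
NEG      : -10
PUSH -31 : -10 -31
OVER     : -10 -31 -10
MUL      : -10 310
ADD      : 300
POP      : (empty)
PUSH -1  : -1
DUP      : -1 -1
OVER     : -1 -1 -1
ADD      : -1 -2
LT       : 0
PUSH 1   : 0 1
LT       : 1
PUSH -4  : 1 -4
STORE 0  : 1
NEG      : -1
STORE 2  : (empty)
PUSH -3  : -3
LOAD 0   : -3 -4
MUL      : 12
PUSH 0   : 12 0
LOAD 0   : 12 0 -4
DUP      : 12 0 -4 -4
OVER     : 12 0 -4 -4 -4
MUL      : 12 0 -4 16
POP      : 12 0 -4
DUP      : 12 0 -4 -4
MUL      : 12 0 16
OVER     : 12 0 16 0
NEG      : 12 0 16 0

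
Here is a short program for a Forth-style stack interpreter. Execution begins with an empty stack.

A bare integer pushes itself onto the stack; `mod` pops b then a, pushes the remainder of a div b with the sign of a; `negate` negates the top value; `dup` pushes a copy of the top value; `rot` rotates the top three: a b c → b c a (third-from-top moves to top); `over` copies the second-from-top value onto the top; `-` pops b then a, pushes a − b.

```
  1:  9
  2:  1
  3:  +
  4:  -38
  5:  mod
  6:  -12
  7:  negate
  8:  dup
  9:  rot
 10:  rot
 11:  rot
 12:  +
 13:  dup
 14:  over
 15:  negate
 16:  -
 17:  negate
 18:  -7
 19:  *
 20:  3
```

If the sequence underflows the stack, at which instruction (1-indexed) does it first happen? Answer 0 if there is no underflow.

9      → 9
1      → 9 1
+      → 10
-38    → 10 -38
mod    → 10
-12    → 10 -12
negate → 10 12
dup    → 10 12 12
rot    → 12 12 10
rot    → 12 10 12
rot    → 10 12 12
+      → 10 24
dup    → 10 24 24
over   → 10 24 24 24
negate → 10 24 24 -24
-      → 10 24 48
negate → 10 24 -48
-7     → 10 24 -48 -7
*      → 10 24 336
3      → 10 24 336 3

0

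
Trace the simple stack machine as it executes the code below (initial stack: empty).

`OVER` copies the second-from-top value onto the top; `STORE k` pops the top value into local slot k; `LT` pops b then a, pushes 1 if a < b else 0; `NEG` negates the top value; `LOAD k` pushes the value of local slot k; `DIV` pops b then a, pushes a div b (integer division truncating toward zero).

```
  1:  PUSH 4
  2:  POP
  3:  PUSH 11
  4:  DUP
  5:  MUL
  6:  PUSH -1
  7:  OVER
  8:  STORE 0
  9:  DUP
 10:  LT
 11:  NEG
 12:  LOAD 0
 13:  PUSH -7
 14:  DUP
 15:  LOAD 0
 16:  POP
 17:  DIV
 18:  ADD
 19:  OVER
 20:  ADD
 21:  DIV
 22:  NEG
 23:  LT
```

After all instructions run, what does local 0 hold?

121

PUSH 4   4
POP      (empty)
PUSH 11  11
DUP      11 11
MUL      121
PUSH -1  121 -1
OVER     121 -1 121
STORE 0  121 -1
DUP      121 -1 -1
LT       121 0
NEG      121 0
LOAD 0   121 0 121
PUSH -7  121 0 121 -7
DUP      121 0 121 -7 -7
LOAD 0   121 0 121 -7 -7 121
POP      121 0 121 -7 -7
DIV      121 0 121 1
ADD      121 0 122
OVER     121 0 122 0
ADD      121 0 122
DIV      121 0
NEG      121 0
LT       0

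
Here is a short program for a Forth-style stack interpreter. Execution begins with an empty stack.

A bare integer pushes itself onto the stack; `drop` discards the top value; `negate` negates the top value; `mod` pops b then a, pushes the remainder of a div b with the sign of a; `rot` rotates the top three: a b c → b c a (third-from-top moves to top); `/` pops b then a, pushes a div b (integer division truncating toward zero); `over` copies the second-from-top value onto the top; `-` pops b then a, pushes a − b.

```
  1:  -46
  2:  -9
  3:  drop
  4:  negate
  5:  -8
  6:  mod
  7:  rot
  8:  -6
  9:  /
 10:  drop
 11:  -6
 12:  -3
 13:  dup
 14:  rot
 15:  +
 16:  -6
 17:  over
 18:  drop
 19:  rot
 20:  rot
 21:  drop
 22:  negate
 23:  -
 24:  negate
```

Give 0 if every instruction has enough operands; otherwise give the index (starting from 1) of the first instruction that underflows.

-46    -> -46
-9     -> -46 -9
drop   -> -46
negate -> 46
-8     -> 46 -8
mod    -> 6
rot  — needs 3 operands, stack has 1 → underflow

7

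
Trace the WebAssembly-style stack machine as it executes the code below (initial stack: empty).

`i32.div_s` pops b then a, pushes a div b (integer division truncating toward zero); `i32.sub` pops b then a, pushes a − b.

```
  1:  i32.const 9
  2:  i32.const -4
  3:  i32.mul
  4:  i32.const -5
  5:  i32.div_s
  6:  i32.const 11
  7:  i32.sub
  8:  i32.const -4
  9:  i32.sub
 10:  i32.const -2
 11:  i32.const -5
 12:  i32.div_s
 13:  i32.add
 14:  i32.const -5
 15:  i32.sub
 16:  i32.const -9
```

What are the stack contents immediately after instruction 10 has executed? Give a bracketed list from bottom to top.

i32.const 9  → 9
i32.const -4 → 9 -4
i32.mul      → -36
i32.const -5 → -36 -5
i32.div_s    → 7
i32.const 11 → 7 11
i32.sub      → -4
i32.const -4 → -4 -4
i32.sub      → 0
i32.const -2 → 0 -2

[0, -2]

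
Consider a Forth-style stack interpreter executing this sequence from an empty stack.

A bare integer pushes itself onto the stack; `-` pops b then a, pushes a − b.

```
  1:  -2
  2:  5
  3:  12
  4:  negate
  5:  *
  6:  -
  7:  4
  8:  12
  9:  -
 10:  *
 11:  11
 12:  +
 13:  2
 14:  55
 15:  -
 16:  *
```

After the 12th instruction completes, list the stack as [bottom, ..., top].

-2     -> -2
5      -> -2 5
12     -> -2 5 12
negate -> -2 5 -12
*      -> -2 -60
-      -> 58
4      -> 58 4
12     -> 58 4 12
-      -> 58 -8
*      -> -464
11     -> -464 11
+      -> -453

[-453]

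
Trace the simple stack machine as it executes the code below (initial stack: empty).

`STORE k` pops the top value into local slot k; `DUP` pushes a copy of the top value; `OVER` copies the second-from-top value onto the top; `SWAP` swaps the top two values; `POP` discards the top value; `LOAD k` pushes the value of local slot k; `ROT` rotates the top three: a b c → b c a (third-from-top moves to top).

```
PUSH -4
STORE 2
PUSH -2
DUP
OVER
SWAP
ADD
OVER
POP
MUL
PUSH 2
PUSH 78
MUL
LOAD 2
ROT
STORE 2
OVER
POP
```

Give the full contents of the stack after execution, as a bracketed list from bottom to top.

PUSH -4  -4
STORE 2  (empty)
PUSH -2  -2
DUP      -2 -2
OVER     -2 -2 -2
SWAP     -2 -2 -2
ADD      -2 -4
OVER     -2 -4 -2
POP      -2 -4
MUL      8
PUSH 2   8 2
PUSH 78  8 2 78
MUL      8 156
LOAD 2   8 156 -4
ROT      156 -4 8
STORE 2  156 -4
OVER     156 -4 156
POP      156 -4

[156, -4]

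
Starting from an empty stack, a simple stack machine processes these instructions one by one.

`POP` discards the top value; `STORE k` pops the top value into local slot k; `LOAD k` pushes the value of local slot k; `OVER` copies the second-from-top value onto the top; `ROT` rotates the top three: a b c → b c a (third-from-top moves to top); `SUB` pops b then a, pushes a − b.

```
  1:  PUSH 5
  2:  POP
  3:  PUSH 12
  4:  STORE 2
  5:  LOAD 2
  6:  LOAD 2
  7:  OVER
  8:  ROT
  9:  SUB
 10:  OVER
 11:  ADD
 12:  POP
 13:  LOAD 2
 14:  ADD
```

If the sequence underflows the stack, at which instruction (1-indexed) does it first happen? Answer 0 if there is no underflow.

PUSH 5  : [5]
POP     : []
PUSH 12 : [12]
STORE 2 : []
LOAD 2  : [12]
LOAD 2  : [12, 12]
OVER    : [12, 12, 12]
ROT     : [12, 12, 12]
SUB     : [12, 0]
OVER    : [12, 0, 12]
ADD     : [12, 12]
POP     : [12]
LOAD 2  : [12, 12]
ADD     : [24]

0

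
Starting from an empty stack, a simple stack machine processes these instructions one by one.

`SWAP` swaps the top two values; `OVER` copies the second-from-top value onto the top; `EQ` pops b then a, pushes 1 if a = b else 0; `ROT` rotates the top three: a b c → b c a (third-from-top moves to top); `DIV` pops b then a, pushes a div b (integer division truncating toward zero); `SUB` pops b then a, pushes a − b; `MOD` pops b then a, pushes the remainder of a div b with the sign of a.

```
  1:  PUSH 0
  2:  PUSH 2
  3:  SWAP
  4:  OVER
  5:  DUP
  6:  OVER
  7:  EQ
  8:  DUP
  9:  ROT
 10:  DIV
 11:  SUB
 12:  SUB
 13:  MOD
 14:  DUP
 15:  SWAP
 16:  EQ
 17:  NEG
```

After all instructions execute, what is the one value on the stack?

PUSH 0 : 0
PUSH 2 : 0 2
SWAP   : 2 0
OVER   : 2 0 2
DUP    : 2 0 2 2
OVER   : 2 0 2 2 2
EQ     : 2 0 2 1
DUP    : 2 0 2 1 1
ROT    : 2 0 1 1 2
DIV    : 2 0 1 0
SUB    : 2 0 1
SUB    : 2 -1
MOD    : 0
DUP    : 0 0
SWAP   : 0 0
EQ     : 1
NEG    : -1

-1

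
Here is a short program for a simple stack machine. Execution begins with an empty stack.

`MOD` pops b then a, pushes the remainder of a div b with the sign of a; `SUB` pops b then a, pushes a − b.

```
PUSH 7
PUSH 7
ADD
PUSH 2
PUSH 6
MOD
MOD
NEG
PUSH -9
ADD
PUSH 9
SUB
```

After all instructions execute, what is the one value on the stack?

PUSH 7  -> [7]
PUSH 7  -> [7, 7]
ADD     -> [14]
PUSH 2  -> [14, 2]
PUSH 6  -> [14, 2, 6]
MOD     -> [14, 2]
MOD     -> [0]
NEG     -> [0]
PUSH -9 -> [0, -9]
ADD     -> [-9]
PUSH 9  -> [-9, 9]
SUB     -> [-18]

-18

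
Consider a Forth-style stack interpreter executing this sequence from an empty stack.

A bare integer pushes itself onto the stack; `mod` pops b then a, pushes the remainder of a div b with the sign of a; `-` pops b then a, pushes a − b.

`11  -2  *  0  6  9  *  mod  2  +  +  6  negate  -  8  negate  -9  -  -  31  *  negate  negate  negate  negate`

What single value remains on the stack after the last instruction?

11     : [11]
-2     : [11, -2]
*      : [-22]
0      : [-22, 0]
6      : [-22, 0, 6]
9      : [-22, 0, 6, 9]
*      : [-22, 0, 54]
mod    : [-22, 0]
2      : [-22, 0, 2]
+      : [-22, 2]
+      : [-20]
6      : [-20, 6]
negate : [-20, -6]
-      : [-14]
8      : [-14, 8]
negate : [-14, -8]
-9     : [-14, -8, -9]
-      : [-14, 1]
-      : [-15]
31     : [-15, 31]
*      : [-465]
negate : [465]
negate : [-465]
negate : [465]
negate : [-465]

-465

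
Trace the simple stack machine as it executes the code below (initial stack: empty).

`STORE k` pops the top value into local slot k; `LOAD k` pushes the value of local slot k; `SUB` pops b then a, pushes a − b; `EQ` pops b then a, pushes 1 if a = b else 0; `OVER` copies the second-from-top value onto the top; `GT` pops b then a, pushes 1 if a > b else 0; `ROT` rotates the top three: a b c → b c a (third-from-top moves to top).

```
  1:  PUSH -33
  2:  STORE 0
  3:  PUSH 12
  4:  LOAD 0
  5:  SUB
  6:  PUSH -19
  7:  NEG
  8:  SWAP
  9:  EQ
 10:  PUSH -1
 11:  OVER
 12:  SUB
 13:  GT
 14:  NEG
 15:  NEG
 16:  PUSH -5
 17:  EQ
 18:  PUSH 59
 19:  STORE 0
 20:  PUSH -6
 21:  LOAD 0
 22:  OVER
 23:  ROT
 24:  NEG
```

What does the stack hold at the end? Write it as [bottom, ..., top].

PUSH -33 -> [-33]
STORE 0  -> []
PUSH 12  -> [12]
LOAD 0   -> [12, -33]
SUB      -> [45]
PUSH -19 -> [45, -19]
NEG      -> [45, 19]
SWAP     -> [19, 45]
EQ       -> [0]
PUSH -1  -> [0, -1]
OVER     -> [0, -1, 0]
SUB      -> [0, -1]
GT       -> [1]
NEG      -> [-1]
NEG      -> [1]
PUSH -5  -> [1, -5]
EQ       -> [0]
PUSH 59  -> [0, 59]
STORE 0  -> [0]
PUSH -6  -> [0, -6]
LOAD 0   -> [0, -6, 59]
OVER     -> [0, -6, 59, -6]
ROT      -> [0, 59, -6, -6]
NEG      -> [0, 59, -6, 6]

[0, 59, -6, 6]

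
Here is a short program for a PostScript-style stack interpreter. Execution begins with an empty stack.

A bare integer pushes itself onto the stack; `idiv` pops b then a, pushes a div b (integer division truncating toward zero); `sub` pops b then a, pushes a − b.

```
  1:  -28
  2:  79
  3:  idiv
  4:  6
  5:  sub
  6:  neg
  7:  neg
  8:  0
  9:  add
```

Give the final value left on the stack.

-6

-28  → [-28]
79   → [-28, 79]
idiv → [0]
6    → [0, 6]
sub  → [-6]
neg  → [6]
neg  → [-6]
0    → [-6, 0]
add  → [-6]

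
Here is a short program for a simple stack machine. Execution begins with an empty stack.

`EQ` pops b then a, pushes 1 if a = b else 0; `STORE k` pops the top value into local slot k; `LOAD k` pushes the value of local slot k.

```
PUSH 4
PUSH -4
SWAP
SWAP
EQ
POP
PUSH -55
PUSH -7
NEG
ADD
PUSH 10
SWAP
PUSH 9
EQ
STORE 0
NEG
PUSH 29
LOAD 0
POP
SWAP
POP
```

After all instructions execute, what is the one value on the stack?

29

PUSH 4   → [4]
PUSH -4  → [4, -4]
SWAP     → [-4, 4]
SWAP     → [4, -4]
EQ       → [0]
POP      → []
PUSH -55 → [-55]
PUSH -7  → [-55, -7]
NEG      → [-55, 7]
ADD      → [-48]
PUSH 10  → [-48, 10]
SWAP     → [10, -48]
PUSH 9   → [10, -48, 9]
EQ       → [10, 0]
STORE 0  → [10]
NEG      → [-10]
PUSH 29  → [-10, 29]
LOAD 0   → [-10, 29, 0]
POP      → [-10, 29]
SWAP     → [29, -10]
POP      → [29]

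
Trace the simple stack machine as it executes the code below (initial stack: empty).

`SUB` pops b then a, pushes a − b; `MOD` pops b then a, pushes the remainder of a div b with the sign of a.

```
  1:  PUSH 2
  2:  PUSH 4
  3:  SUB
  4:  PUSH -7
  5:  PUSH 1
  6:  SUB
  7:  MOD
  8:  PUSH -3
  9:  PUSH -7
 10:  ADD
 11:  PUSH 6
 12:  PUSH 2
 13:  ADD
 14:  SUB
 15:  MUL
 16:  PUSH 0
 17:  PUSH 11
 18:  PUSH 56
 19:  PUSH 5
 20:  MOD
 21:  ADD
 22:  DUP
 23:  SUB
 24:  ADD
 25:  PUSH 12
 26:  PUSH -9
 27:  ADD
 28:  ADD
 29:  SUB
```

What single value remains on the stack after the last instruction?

33

PUSH 2  → 2
PUSH 4  → 2 4
SUB     → -2
PUSH -7 → -2 -7
PUSH 1  → -2 -7 1
SUB     → -2 -8
MOD     → -2
PUSH -3 → -2 -3
PUSH -7 → -2 -3 -7
ADD     → -2 -10
PUSH 6  → -2 -10 6
PUSH 2  → -2 -10 6 2
ADD     → -2 -10 8
SUB     → -2 -18
MUL     → 36
PUSH 0  → 36 0
PUSH 11 → 36 0 11
PUSH 56 → 36 0 11 56
PUSH 5  → 36 0 11 56 5
MOD     → 36 0 11 1
ADD     → 36 0 12
DUP     → 36 0 12 12
SUB     → 36 0 0
ADD     → 36 0
PUSH 12 → 36 0 12
PUSH -9 → 36 0 12 -9
ADD     → 36 0 3
ADD     → 36 3
SUB     → 33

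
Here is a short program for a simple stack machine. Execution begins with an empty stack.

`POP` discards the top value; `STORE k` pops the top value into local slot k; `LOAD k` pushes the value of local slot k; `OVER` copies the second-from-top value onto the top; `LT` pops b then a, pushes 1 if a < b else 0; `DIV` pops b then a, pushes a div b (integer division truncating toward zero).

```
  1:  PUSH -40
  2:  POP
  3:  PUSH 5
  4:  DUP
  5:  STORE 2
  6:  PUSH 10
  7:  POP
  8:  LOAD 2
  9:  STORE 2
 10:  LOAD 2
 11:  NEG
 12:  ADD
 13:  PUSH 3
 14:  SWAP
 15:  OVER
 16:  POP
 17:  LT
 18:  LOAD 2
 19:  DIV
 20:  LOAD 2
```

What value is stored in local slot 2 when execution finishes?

PUSH -40 : [-40]
POP      : []
PUSH 5   : [5]
DUP      : [5, 5]
STORE 2  : [5]
PUSH 10  : [5, 10]
POP      : [5]
LOAD 2   : [5, 5]
STORE 2  : [5]
LOAD 2   : [5, 5]
NEG      : [5, -5]
ADD      : [0]
PUSH 3   : [0, 3]
SWAP     : [3, 0]
OVER     : [3, 0, 3]
POP      : [3, 0]
LT       : [0]
LOAD 2   : [0, 5]
DIV      : [0]
LOAD 2   : [0, 5]

5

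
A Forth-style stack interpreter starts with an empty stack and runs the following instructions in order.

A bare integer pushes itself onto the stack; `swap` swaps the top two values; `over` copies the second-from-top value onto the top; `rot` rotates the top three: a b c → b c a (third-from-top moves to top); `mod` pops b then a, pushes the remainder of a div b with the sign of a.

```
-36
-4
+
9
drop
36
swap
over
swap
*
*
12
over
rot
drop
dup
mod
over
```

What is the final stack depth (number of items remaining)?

-36   [-36]
-4    [-36, -4]
+     [-40]
9     [-40, 9]
drop  [-40]
36    [-40, 36]
swap  [36, -40]
over  [36, -40, 36]
swap  [36, 36, -40]
*     [36, -1440]
*     [-51840]
12    [-51840, 12]
over  [-51840, 12, -51840]
rot   [12, -51840, -51840]
drop  [12, -51840]
dup   [12, -51840, -51840]
mod   [12, 0]
over  [12, 0, 12]

3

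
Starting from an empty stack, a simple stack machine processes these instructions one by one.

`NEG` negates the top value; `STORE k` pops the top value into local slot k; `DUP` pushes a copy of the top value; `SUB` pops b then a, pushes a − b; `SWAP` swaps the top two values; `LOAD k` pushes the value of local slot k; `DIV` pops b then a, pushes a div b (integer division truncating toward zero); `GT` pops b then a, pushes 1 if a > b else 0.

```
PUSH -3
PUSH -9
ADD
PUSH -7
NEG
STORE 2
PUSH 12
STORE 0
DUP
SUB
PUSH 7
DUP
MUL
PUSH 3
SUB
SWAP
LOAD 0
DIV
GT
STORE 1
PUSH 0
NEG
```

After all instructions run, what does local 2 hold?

PUSH -3 -> -3
PUSH -9 -> -3 -9
ADD     -> -12
PUSH -7 -> -12 -7
NEG     -> -12 7
STORE 2 -> -12
PUSH 12 -> -12 12
STORE 0 -> -12
DUP     -> -12 -12
SUB     -> 0
PUSH 7  -> 0 7
DUP     -> 0 7 7
MUL     -> 0 49
PUSH 3  -> 0 49 3
SUB     -> 0 46
SWAP    -> 46 0
LOAD 0  -> 46 0 12
DIV     -> 46 0
GT      -> 1
STORE 1 -> (empty)
PUSH 0  -> 0
NEG     -> 0

7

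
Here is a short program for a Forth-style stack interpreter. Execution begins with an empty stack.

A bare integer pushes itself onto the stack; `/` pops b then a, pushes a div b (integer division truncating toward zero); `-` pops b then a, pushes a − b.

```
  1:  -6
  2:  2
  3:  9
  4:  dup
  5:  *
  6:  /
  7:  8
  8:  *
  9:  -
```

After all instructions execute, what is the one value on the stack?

-6  -> -6
2   -> -6 2
9   -> -6 2 9
dup -> -6 2 9 9
*   -> -6 2 81
/   -> -6 0
8   -> -6 0 8
*   -> -6 0
-   -> -6

-6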